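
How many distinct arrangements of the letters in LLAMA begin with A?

12

With the first slot taken by A, it remains to arrange the other 4 letters (LLMA).
Those 4 letters have L appearing twice, giving (4)!/(2!) = 12.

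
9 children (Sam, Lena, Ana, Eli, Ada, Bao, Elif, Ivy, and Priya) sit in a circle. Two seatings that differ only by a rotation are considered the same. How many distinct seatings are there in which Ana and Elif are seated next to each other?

10080

Glue Ana and Elif into a block (2 internal orders). Seating 8 units around a circle gives (7)! arrangements.
So 2 × (7)! = 2 × 5040 = 10080.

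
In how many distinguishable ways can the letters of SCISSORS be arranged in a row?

The 8 letters of SCISSORS have repeats: S appearing 4 times.
The number of distinct arrangements is 8!/(4!) = 40320/24 = 1680.

1680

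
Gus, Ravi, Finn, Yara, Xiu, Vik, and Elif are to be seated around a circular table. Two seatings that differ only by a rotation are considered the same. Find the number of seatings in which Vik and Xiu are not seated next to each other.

480

All circular seatings of 7 people number (6)! = 720.
Those with Vik next to Xiu: fuse the pair into one unit and seat 6 units around a circle — 2·(5)! = 240.
Subtracting, 720 − 240 = 480.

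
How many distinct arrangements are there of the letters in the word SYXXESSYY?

SYXXESSYY has 9 letters with S appearing 3 times, X appearing twice, and Y appearing 3 times.
The number of distinct arrangements is 9!/(3!·3!·2!) = 362880/72 = 5040.

5040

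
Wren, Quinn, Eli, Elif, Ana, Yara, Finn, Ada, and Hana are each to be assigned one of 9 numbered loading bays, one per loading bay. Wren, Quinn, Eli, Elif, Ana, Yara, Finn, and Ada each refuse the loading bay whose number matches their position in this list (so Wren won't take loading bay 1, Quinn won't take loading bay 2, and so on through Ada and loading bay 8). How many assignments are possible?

148329

Let Aᵢ (for 1 ≤ i ≤ 8) be the placements that put person i in their forbidden loading bay. Any j of these fix j positions, leaving (9−j)! ways to fill the rest, and there are C(8,j) ways to pick which j.
By inclusion–exclusion, the number of valid placements is Σ_{j=0}^{8} (−1)^j C(8,j)·(9−j)!.
Computing: 362880 − 322560 + 141120 − 40320 + 8400 − 1344 + 168 − 16 + 1 = 148329.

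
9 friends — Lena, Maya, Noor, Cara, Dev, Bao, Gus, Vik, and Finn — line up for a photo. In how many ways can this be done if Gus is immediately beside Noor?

Glue Gus and Noor into one block (2 internal orders), leaving 8 units to arrange in a row.
That gives 2 × 8! = 2 × 40320 = 80640.

80640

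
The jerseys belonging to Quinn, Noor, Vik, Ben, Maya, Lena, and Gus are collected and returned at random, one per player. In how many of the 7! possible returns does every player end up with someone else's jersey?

1854

Let Aᵢ be the assignments in which player i gets their old jersey. We want the size of the complement of A₁∪…∪A_7.
By inclusion–exclusion this is Σ_{j=0}^{7} (−1)^j C(7,j)·(7−j)!.
Computing: 5040 − 5040 + 2520 − 840 + 210 − 42 + 7 − 1 = 1854.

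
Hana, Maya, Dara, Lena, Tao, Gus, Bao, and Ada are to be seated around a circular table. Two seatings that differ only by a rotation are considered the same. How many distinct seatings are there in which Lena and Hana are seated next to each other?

1440

Treat {Lena, Hana} as one unit (2 internal orders) and seat the resulting 7 units around the table: (6)! circular arrangements.
So 2 × (6)! = 2 × 720 = 1440.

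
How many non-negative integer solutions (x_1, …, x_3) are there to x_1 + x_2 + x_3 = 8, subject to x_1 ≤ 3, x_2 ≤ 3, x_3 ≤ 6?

By stars and bars, unrestricted non-negative solutions to x_1+…+x_3 = 8 number C(8+2,2) = 45.
Subtract solutions that violate a single cap (substitute x_i' = x_i − (cap_i+1)): x_1 ≥ 4 gives C(6,2) = 15; x_2 ≥ 4 gives C(6,2) = 15; x_3 ≥ 7 gives C(3,2) = 3. Together 33.
Add back pairs where two caps are both exceeded: 1 + 0 + 0 = 1.
By inclusion–exclusion the count is 45 − 33 + 1 = 13.

13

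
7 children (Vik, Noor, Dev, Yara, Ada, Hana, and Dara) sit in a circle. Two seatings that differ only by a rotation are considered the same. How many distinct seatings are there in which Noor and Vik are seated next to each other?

240

Treat {Noor, Vik} as one unit (2 internal orders) and seat the resulting 6 units around the table: (5)! circular arrangements.
So 2 × (5)! = 2 × 120 = 240.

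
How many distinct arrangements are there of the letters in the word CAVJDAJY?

The 8 letters of CAVJDAJY have repeats: A appearing twice and J appearing twice.
The number of distinct arrangements is 8!/(2!·2!) = 40320/4 = 10080.

10080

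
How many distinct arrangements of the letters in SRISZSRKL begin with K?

With the first slot taken by K, it remains to arrange the other 8 letters (SRISZSRL).
Those 8 letters have R appearing twice and S appearing 3 times, giving (8)!/(3!·2!) = 3360.

3360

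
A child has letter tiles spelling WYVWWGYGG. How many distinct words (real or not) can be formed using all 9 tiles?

5040

Letter multiplicities in WYVWWGYGG: G×3, V×1, W×3, Y×2.
The number of distinct arrangements is 9!/(3!·3!·2!) = 362880/72 = 5040.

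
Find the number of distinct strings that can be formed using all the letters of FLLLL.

5

Letter multiplicities in FLLLL: F×1, L×4.
The number of distinct arrangements is 5!/(4!) = 120/24 = 5.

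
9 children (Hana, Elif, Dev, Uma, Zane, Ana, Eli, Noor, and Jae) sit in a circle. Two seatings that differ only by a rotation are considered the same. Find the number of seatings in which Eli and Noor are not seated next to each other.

Without the restriction there are (8)! = 40320 seatings.
Those with Eli next to Noor: fuse the pair into one unit and seat 8 units around a circle — 2·(7)! = 10080.
Subtracting, 40320 − 10080 = 30240.

30240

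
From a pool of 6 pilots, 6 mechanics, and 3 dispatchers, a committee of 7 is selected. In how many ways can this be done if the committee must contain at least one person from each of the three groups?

With no constraint there are C(15,7) = 6435 possible selections.
Selections missing a whole group: no pilots → C(9,7) = 36; no mechanics → C(9,7) = 36; no dispatchers → C(12,7) = 792.
Add back selections omitting two groups (i.e. drawn from a single group): C(6,7) + C(6,7) + C(3,7) = 0.
By inclusion–exclusion: 6435 − 864 + 0 = 5571.

5571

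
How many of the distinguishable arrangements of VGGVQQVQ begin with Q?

210

Fix Q in the first position and arrange the remaining 7 letters.
Those 7 letters have G appearing twice, Q appearing twice, and V appearing 3 times, giving (7)!/(3!·2!·2!) = 210.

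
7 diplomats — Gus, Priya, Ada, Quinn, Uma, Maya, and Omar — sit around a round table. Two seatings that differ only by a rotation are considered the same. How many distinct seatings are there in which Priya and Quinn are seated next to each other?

Glue Priya and Quinn into a block (2 internal orders). Seating 6 units around a circle gives (5)! arrangements.
So 2 × (5)! = 2 × 120 = 240.

240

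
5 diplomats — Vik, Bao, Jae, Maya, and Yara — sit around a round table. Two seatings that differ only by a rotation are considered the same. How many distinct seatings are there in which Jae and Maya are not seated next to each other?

12

All circular seatings of 5 people number (4)! = 24.
Seatings with Jae beside Maya: treat them as a block with 2 internal orders, giving 2 × (3)! = 12.
Subtracting, 24 − 12 = 12.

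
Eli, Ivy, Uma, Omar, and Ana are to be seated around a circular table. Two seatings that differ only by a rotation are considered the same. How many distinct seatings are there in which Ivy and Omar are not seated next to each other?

12

Without the restriction there are (4)! = 24 seatings.
Seatings with Ivy beside Omar: treat them as a block with 2 internal orders, giving 2 × (3)! = 12.
Subtracting, 24 − 12 = 12.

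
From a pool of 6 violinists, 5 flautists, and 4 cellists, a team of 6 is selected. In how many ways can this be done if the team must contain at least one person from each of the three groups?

4250

With no constraint there are C(15,6) = 5005 possible selections.
Subtract selections that omit an entire group: no violinists → C(9,6) = 84; no flautists → C(10,6) = 210; no cellists → C(11,6) = 462.
Add back selections omitting two groups (i.e. drawn from a single group): C(6,6) + C(5,6) + C(4,6) = 1.
By inclusion–exclusion: 5005 − 756 + 1 = 4250.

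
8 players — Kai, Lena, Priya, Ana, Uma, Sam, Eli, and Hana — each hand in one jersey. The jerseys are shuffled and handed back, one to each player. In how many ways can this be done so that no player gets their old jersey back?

14833

This is the derangement count D_8: permutations of 8 items with no fixed point.
By inclusion–exclusion this is Σ_{j=0}^{8} (−1)^j C(8,j)·(8−j)!.
Computing: 40320 − 40320 + 20160 − 6720 + 1680 − 336 + 56 − 8 + 1 = 14833.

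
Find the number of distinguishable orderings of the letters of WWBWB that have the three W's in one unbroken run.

Treat the 3 copies of W as a single block. The multiset to arrange is then {WWW, B, B}, 3 items in all.
That gives (3)!/(2!) = 3 arrangements.

3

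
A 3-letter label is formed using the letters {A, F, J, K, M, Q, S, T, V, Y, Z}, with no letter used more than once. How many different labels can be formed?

990

Choose and order 3 of the 11 symbols: the first letter has 11 options, the next 10, then 9.
11 × 10 × 9 = 990.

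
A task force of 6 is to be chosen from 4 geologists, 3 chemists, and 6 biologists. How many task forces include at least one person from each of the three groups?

1416

Unrestricted: C(13,6) = 1716 ways to pick any 6 of the 13.
Subtract selections that omit an entire group: no geologists → C(9,6) = 84; no chemists → C(10,6) = 210; no biologists → C(7,6) = 7.
Add back selections omitting two groups (i.e. drawn from a single group): C(4,6) + C(3,6) + C(6,6) = 1.
By inclusion–exclusion: 1716 − 301 + 1 = 1416.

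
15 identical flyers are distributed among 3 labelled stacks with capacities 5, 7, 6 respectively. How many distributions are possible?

10

By stars and bars, unrestricted non-negative solutions to x_1+…+x_3 = 15 number C(15+2,2) = 136.
Subtract solutions that violate a single cap (substitute x_i' = x_i − (cap_i+1)): x_1 ≥ 6 gives C(11,2) = 55; x_2 ≥ 8 gives C(9,2) = 36; x_3 ≥ 7 gives C(10,2) = 45. Together 136.
Add back pairs where two caps are both exceeded: 3 + 6 + 1 = 10.
By inclusion–exclusion the count is 136 − 136 + 10 = 10.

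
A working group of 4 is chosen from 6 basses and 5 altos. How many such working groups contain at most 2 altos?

265

Split by how many altos are chosen (0 through 2).
Sum: C(5,0)·C(6,4) + C(5,1)·C(6,3) + C(5,2)·C(6,2) = 15 + 100 + 150 = 265.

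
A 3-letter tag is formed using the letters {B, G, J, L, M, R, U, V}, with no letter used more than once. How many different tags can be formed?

336

With no repetition, fill the 3 letters in order: 8 choices, then 7, down to 6.
That product is 8 × 7 × 6 = 336.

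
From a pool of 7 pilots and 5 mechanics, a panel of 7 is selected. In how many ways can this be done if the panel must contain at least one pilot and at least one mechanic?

Total 7-person selections from all 12: C(12,7) = 792.
Subtract selections that omit an entire group: no pilots → C(5,7) = 0; no mechanics → C(7,7) = 1.
Both groups omitted at once is impossible, so 792 − 1 = 791.

791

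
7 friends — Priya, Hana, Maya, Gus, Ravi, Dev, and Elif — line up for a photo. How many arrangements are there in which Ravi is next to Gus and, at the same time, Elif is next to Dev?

Treat {Ravi,Gus} as one block (2 orders) and {Elif,Dev} as another (2 orders).
That leaves 5 units to arrange: 2 × 2 × 5! = 4 × 120 = 480.

480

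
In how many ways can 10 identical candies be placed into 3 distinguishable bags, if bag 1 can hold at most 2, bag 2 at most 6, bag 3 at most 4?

Without the upper bounds there are C(12,2) = 66 ways to split 10 among 3 bags.
Subtract solutions that violate a single cap (substitute x_i' = x_i − (cap_i+1)): x_1 ≥ 3 gives C(9,2) = 36; x_2 ≥ 7 gives C(5,2) = 10; x_3 ≥ 5 gives C(7,2) = 21. Together 67.
Add back pairs where two caps are both exceeded: 1 + 6 + 0 = 7.
By inclusion–exclusion the count is 66 − 67 + 7 = 6.

6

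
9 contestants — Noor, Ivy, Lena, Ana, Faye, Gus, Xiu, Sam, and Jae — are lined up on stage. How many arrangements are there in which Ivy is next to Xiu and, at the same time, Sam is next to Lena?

20160

Treat {Ivy,Xiu} as one block (2 orders) and {Sam,Lena} as another (2 orders).
That leaves 7 units to arrange: 2 × 2 × 7! = 4 × 5040 = 20160.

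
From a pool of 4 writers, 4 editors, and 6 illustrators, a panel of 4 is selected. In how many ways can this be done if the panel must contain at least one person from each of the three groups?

528

With no constraint there are C(14,4) = 1001 possible selections.
Subtract selections that omit an entire group: no writers → C(10,4) = 210; no editors → C(10,4) = 210; no illustrators → C(8,4) = 70.
Add back selections omitting two groups (i.e. drawn from a single group): C(4,4) + C(4,4) + C(6,4) = 17.
By inclusion–exclusion: 1001 − 490 + 17 = 528.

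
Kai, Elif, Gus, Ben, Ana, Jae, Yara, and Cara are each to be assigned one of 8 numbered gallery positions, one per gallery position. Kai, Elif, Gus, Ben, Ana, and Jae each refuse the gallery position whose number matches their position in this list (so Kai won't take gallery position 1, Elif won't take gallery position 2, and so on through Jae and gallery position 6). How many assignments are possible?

18806

Let Aᵢ (for 1 ≤ i ≤ 6) be the placements that put person i in their forbidden gallery position. Any j of these fix j positions, leaving (8−j)! ways to fill the rest, and there are C(6,j) ways to pick which j.
By inclusion–exclusion, the number of valid placements is Σ_{j=0}^{6} (−1)^j C(6,j)·(8−j)!.
Computing: 40320 − 30240 + 10800 − 2400 + 360 − 36 + 2 = 18806.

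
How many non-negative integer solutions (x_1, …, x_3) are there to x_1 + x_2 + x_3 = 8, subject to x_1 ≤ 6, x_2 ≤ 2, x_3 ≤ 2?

By stars and bars, unrestricted non-negative solutions to x_1+…+x_3 = 8 number C(8+2,2) = 45.
Subtract solutions that violate a single cap (substitute x_i' = x_i − (cap_i+1)): x_1 ≥ 7 gives C(3,2) = 3; x_2 ≥ 3 gives C(7,2) = 21; x_3 ≥ 3 gives C(7,2) = 21. Together 45.
Add back pairs where two caps are both exceeded: 0 + 0 + 6 = 6.
By inclusion–exclusion the count is 45 − 45 + 6 = 6.

6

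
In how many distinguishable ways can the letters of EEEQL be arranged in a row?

EEEQL has 5 letters with E appearing 3 times.
So there are 5! / (3!) = 20 distinguishable arrangements.

20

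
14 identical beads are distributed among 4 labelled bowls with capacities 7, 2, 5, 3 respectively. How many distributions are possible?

Ignoring the caps, the number of non-negative solutions to x_1+…+x_4 = 14 is C(17,3) = 680.
Subtract solutions that violate a single cap (substitute x_i' = x_i − (cap_i+1)): x_1 ≥ 8 gives C(9,3) = 84; x_2 ≥ 3 gives C(14,3) = 364; x_3 ≥ 6 gives C(11,3) = 165; x_4 ≥ 4 gives C(13,3) = 286. Together 899.
Add back pairs where two caps are both exceeded: 20 + 1 + 10 + 56 + 120 + 35 = 242.
Subtract triples: 0 + 0 + 0 + 4 = 4.
By inclusion–exclusion the count is 680 − 899 + 242 − 4 = 19.

19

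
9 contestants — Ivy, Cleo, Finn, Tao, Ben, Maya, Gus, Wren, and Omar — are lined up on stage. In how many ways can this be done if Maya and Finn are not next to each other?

There are 9! = 362880 arrangements in all. If Maya and Finn are adjacent, merging them into one block gives 2·(8)! = 80640 arrangements.
Complementary counting: 362880 − 80640 = 282240.

282240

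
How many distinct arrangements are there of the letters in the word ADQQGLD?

1260

ADQQGLD has 7 letters with D appearing twice and Q appearing twice.
The number of distinct arrangements is 7!/(2!·2!) = 5040/4 = 1260.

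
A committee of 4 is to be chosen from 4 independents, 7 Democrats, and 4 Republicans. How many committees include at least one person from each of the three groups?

Unrestricted: C(15,4) = 1365 ways to pick any 4 of the 15.
Subtract selections that omit an entire group: no independents → C(11,4) = 330; no Democrats → C(8,4) = 70; no Republicans → C(11,4) = 330.
Add back selections omitting two groups (i.e. drawn from a single group): C(4,4) + C(7,4) + C(4,4) = 37.
By inclusion–exclusion: 1365 − 730 + 37 = 672.

672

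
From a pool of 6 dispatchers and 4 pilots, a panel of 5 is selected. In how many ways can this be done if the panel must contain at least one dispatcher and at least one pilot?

Total 5-person selections from all 10: C(10,5) = 252.
Selections missing a whole group: no dispatchers → C(4,5) = 0; no pilots → C(6,5) = 6.
Both groups omitted at once is impossible, so 252 − 6 = 246.

246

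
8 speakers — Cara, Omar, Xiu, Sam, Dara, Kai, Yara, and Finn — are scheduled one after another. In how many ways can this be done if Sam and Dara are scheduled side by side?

10080

Treat {Sam, Dara} as a single unit. There are 7 units to order, and the pair itself can be ordered 2 ways.
So the count is 2·(7)! = 10080.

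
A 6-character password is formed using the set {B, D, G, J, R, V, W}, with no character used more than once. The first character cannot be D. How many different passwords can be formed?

4320

The first character has 7−1 = 6 choices (anything except D).
The remaining 5 characters are filled from the other 6 symbols without repetition: 6 × 5 × 4 × 3 × 2 = 720.
Total: 6 × 720 = 4320.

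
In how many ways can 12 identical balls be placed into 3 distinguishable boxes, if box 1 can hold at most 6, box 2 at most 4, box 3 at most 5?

10

Without the upper bounds there are C(14,2) = 91 ways to split 12 among 3 boxes.
Subtract solutions that violate a single cap (substitute x_i' = x_i − (cap_i+1)): x_1 ≥ 7 gives C(7,2) = 21; x_2 ≥ 5 gives C(9,2) = 36; x_3 ≥ 6 gives C(8,2) = 28. Together 85.
Add back pairs where two caps are both exceeded: 1 + 0 + 3 = 4.
By inclusion–exclusion the count is 91 − 85 + 4 = 10.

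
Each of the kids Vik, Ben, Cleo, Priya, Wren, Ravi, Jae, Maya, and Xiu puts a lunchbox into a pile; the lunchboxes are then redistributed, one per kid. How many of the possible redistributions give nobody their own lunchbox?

Let Aᵢ be the assignments in which kid i gets their own lunchbox. We want the size of the complement of A₁∪…∪A_9.
By inclusion–exclusion this is Σ_{j=0}^{9} (−1)^j C(9,j)·(9−j)!.
Computing: 362880 − 362880 + 181440 − 60480 + 15120 − 3024 + 504 − 72 + 9 − 1 = 133496.

133496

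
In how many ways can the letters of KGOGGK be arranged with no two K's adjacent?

40

Total arrangements of KGOGGK: 6!/(3!·2!) = 60.
If the two K's are adjacent, glue them into one block, leaving 5 items to arrange: (5)!/(3!) = 20 ways.
Subtracting, 60 − 20 = 40 arrangements keep the K's apart.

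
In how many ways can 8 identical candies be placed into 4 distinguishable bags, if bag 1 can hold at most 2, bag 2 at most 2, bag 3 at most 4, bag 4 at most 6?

Ignoring the caps, the number of non-negative solutions to x_1+…+x_4 = 8 is C(11,3) = 165.
Subtract solutions that violate a single cap (substitute x_i' = x_i − (cap_i+1)): x_1 ≥ 3 gives C(8,3) = 56; x_2 ≥ 3 gives C(8,3) = 56; x_3 ≥ 5 gives C(6,3) = 20; x_4 ≥ 7 gives C(4,3) = 4. Together 136.
Add back pairs where two caps are both exceeded: 10 + 1 + 0 + 1 + 0 + 0 = 12.
By inclusion–exclusion the count is 165 − 136 + 12 = 41.

41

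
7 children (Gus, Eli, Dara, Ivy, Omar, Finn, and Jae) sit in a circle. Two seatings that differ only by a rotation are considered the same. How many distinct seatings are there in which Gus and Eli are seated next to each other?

240

Glue Gus and Eli into a block (2 internal orders). Seating 6 units around a circle gives (5)! arrangements.
So 2 × (5)! = 2 × 120 = 240.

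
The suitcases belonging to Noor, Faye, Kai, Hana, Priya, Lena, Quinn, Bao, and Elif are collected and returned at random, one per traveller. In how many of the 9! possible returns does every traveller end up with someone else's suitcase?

133496

This is the derangement count D_9: permutations of 9 items with no fixed point.
By inclusion–exclusion this is Σ_{j=0}^{9} (−1)^j C(9,j)·(9−j)!.
Computing: 362880 − 362880 + 181440 − 60480 + 15120 − 3024 + 504 − 72 + 9 − 1 = 133496.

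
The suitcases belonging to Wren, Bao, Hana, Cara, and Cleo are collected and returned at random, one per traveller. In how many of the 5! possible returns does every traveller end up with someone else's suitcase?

Let Aᵢ be the assignments in which traveller i gets their own suitcase. We want the size of the complement of A₁∪…∪A_5.
By inclusion–exclusion this is Σ_{j=0}^{5} (−1)^j C(5,j)·(5−j)!.
Computing: 120 − 120 + 60 − 20 + 5 − 1 = 44.

44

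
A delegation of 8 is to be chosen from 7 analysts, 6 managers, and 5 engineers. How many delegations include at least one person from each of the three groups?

41811

Unrestricted: C(18,8) = 43758 ways to pick any 8 of the 18.
Selections missing a whole group: no analysts → C(11,8) = 165; no managers → C(12,8) = 495; no engineers → C(13,8) = 1287.
Add back selections omitting two groups (i.e. drawn from a single group): C(7,8) + C(6,8) + C(5,8) = 0.
By inclusion–exclusion: 43758 − 1947 + 0 = 41811.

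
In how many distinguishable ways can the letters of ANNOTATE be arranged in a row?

5040

The 8 letters of ANNOTATE have repeats: A appearing twice, N appearing twice, and T appearing twice.
The number of distinct arrangements is 8!/(2!·2!·2!) = 40320/8 = 5040.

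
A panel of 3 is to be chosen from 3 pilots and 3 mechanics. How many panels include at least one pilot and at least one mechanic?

18

With no constraint there are C(6,3) = 20 possible selections.
Selections missing a whole group: no pilots → C(3,3) = 1; no mechanics → C(3,3) = 1.
Both groups omitted at once is impossible, so 20 − 2 = 18.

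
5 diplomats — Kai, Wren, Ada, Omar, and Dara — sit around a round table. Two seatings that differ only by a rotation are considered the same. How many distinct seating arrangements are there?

24

Around a circle, 5 distinct people have 5!/5 = (4)! = 24 rotationally distinct seatings.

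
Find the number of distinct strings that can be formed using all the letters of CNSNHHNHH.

Letter multiplicities in CNSNHHNHH: C×1, H×4, N×3, S×1.
Dividing 9! = 362880 by 4!·3! = 144 for the repeated letters gives 2520.

2520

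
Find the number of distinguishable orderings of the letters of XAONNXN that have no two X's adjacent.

There are 7!/(3!·2!) = 420 arrangements of XAONNXN in total.
Arrangements with the X's together: treat XX as one letter, giving (6)!/(3!) = 120.
Hence 420 − 120 = 300.

300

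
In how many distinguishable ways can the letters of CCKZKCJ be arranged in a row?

420

The 7 letters of CCKZKCJ have repeats: C appearing 3 times and K appearing twice.
So there are 7! / (3!·2!) = 420 distinguishable arrangements.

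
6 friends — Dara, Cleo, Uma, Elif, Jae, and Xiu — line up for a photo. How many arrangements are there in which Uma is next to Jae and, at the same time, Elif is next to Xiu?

Treat {Uma,Jae} as one block (2 orders) and {Elif,Xiu} as another (2 orders).
That leaves 4 units to arrange: 2 × 2 × 4! = 4 × 24 = 96.

96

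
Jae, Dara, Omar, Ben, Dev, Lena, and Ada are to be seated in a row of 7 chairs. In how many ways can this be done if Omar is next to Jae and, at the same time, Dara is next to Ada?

480

Treat {Omar,Jae} as one block (2 orders) and {Dara,Ada} as another (2 orders).
That leaves 5 units to arrange: 2 × 2 × 5! = 4 × 120 = 480.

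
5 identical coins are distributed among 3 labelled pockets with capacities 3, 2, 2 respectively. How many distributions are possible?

By stars and bars, unrestricted non-negative solutions to x_1+…+x_3 = 5 number C(5+2,2) = 21.
Subtract solutions that violate a single cap (substitute x_i' = x_i − (cap_i+1)): x_1 ≥ 4 gives C(3,2) = 3; x_2 ≥ 3 gives C(4,2) = 6; x_3 ≥ 3 gives C(4,2) = 6. Together 15.
No two caps can be exceeded simultaneously, so the pair terms are all 0.
By inclusion–exclusion the count is 21 − 15 + 0 = 6.

6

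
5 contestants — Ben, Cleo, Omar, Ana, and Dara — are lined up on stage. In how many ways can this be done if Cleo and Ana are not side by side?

72

Of the 5! = 120 arrangements, those with Cleo and Ana adjacent number 2 × 4! = 48 (treat the pair as a block with 2 internal orders).
Complementary counting: 120 − 48 = 72.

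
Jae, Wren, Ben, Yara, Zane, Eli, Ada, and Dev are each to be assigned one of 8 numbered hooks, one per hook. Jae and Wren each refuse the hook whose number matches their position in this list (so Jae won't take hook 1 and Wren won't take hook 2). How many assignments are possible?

30960

Let Aᵢ (for i ∈ {1, 2}) be the placements that put person i in their forbidden hook. Any j of these fix j positions, leaving (8−j)! ways to fill the rest, and there are C(2,j) ways to pick which j.
By inclusion–exclusion, the number of valid placements is Σ_{j=0}^{2} (−1)^j C(2,j)·(8−j)!.
Computing: 40320 − 10080 + 720 = 30960.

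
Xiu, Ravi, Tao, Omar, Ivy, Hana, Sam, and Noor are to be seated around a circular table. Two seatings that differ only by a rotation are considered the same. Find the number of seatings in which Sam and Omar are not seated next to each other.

3600

Without the restriction there are (7)! = 5040 seatings.
Seatings with Sam beside Omar: treat them as a block with 2 internal orders, giving 2 × (6)! = 1440.
Subtracting, 5040 − 1440 = 3600.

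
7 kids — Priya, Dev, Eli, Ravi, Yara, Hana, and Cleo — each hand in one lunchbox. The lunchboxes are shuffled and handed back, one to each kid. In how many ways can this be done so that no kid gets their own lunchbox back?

Let Aᵢ be the assignments in which kid i gets their own lunchbox. We want the size of the complement of A₁∪…∪A_7.
By inclusion–exclusion this is Σ_{j=0}^{7} (−1)^j C(7,j)·(7−j)!.
Computing: 5040 − 5040 + 2520 − 840 + 210 − 42 + 7 − 1 = 1854.

1854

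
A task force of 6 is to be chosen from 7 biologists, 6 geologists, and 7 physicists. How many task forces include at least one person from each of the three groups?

Unrestricted: C(20,6) = 38760 ways to pick any 6 of the 20.
Selections missing a whole group: no biologists → C(13,6) = 1716; no geologists → C(14,6) = 3003; no physicists → C(13,6) = 1716.
Add back selections omitting two groups (i.e. drawn from a single group): C(7,6) + C(6,6) + C(7,6) = 15.
By inclusion–exclusion: 38760 − 6435 + 15 = 32340.

32340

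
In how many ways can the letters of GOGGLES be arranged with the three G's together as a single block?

Treat the 3 copies of G as a single block. The multiset to arrange is then {GGG, E, L, O, S}, 5 items in all.
All 5 items are distinct, so there are (5)! = 120 arrangements.

120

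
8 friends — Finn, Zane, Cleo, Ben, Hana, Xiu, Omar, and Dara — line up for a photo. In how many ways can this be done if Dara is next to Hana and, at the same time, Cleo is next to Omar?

Treat {Dara,Hana} as one block (2 orders) and {Cleo,Omar} as another (2 orders).
That leaves 6 units to arrange: 2 × 2 × 6! = 4 × 720 = 2880.

2880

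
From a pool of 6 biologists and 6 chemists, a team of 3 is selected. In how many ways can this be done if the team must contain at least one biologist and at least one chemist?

180

Total 3-person selections from all 12: C(12,3) = 220.
Selections missing a whole group: no biologists → C(6,3) = 20; no chemists → C(6,3) = 20.
Both groups omitted at once is impossible, so 220 − 40 = 180.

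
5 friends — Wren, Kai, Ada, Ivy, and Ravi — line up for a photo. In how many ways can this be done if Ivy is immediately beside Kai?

48

Glue Ivy and Kai into one block (2 internal orders), leaving 4 units to arrange in a row.
That gives 2 × 4! = 2 × 24 = 48.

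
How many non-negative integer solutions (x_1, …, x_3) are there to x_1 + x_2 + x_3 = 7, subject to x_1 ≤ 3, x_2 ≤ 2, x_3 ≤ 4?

Ignoring the caps, the number of non-negative solutions to x_1+…+x_3 = 7 is C(9,2) = 36.
Subtract solutions that violate a single cap (substitute x_i' = x_i − (cap_i+1)): x_1 ≥ 4 gives C(5,2) = 10; x_2 ≥ 3 gives C(6,2) = 15; x_3 ≥ 5 gives C(4,2) = 6. Together 31.
Add back pairs where two caps are both exceeded: 1 + 0 + 0 = 1.
By inclusion–exclusion the count is 36 − 31 + 1 = 6.

6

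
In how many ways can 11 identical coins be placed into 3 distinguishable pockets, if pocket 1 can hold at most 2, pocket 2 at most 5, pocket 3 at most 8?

By stars and bars, unrestricted non-negative solutions to x_1+…+x_3 = 11 number C(11+2,2) = 78.
Subtract solutions that violate a single cap (substitute x_i' = x_i − (cap_i+1)): x_1 ≥ 3 gives C(10,2) = 45; x_2 ≥ 6 gives C(7,2) = 21; x_3 ≥ 9 gives C(4,2) = 6. Together 72.
Add back pairs where two caps are both exceeded: 6 + 0 + 0 = 6.
By inclusion–exclusion the count is 78 − 72 + 6 = 12.

12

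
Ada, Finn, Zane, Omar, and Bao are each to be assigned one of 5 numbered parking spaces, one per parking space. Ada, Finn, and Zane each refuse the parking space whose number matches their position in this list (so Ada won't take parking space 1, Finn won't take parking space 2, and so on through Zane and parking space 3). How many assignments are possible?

Let Aᵢ (for i ∈ {1, 2, 3}) be the placements that put person i in their forbidden parking space. Any j of these fix j positions, leaving (5−j)! ways to fill the rest, and there are C(3,j) ways to pick which j.
By inclusion–exclusion, the number of valid placements is Σ_{j=0}^{3} (−1)^j C(3,j)·(5−j)!.
Computing: 120 − 72 + 18 − 2 = 64.

64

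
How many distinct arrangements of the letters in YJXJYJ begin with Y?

20

Fix Y in the first position and arrange the remaining 5 letters.
Those 5 letters have J appearing 3 times, giving (5)!/(3!) = 20.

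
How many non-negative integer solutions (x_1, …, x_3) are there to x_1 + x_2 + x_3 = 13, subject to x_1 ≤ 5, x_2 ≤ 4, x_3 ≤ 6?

Without the upper bounds there are C(15,2) = 105 ways to split 13 among 3 variables.
Subtract solutions that violate a single cap (substitute x_i' = x_i − (cap_i+1)): x_1 ≥ 6 gives C(9,2) = 36; x_2 ≥ 5 gives C(10,2) = 45; x_3 ≥ 7 gives C(8,2) = 28. Together 109.
Add back pairs where two caps are both exceeded: 6 + 1 + 3 = 10.
By inclusion–exclusion the count is 105 − 109 + 10 = 6.

6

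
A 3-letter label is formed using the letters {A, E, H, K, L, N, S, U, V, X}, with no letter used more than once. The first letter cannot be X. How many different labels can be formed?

648

The first letter has 10−1 = 9 choices (anything except X).
The remaining 2 letters are filled from the other 9 symbols without repetition: 9 × 8 = 72.
Total: 9 × 72 = 648.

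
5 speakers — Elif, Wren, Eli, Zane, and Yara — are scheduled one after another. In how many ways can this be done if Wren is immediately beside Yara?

48

Glue Wren and Yara into one block (2 internal orders), leaving 4 units to arrange in a row.
That gives 2 × 4! = 2 × 24 = 48.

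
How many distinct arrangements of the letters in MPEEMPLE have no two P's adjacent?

There are 8!/(3!·2!·2!) = 1680 arrangements of MPEEMPLE in total.
If the two P's are adjacent, glue them into one block, leaving 7 items to arrange: (7)!/(3!·2!) = 420 ways.
Subtracting, 1680 − 420 = 1260 arrangements keep the P's apart.

1260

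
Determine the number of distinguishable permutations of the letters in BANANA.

60

The 6 letters of BANANA have repeats: A appearing 3 times and N appearing twice.
So there are 6! / (3!·2!) = 60 distinguishable arrangements.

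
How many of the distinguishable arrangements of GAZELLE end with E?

With the last slot taken by E, it remains to arrange the other 6 letters (GAZLLE).
Those 6 letters have L appearing twice, giving (6)!/(2!) = 360.

360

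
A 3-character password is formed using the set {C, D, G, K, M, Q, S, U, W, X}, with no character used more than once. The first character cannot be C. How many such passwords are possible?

The first character has 10−1 = 9 choices (anything except C).
The remaining 2 characters are filled from the other 9 symbols without repetition: 9 × 8 = 72.
Total: 9 × 72 = 648.

648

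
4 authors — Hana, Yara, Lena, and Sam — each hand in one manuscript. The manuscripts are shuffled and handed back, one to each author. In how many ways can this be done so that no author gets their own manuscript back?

Let Aᵢ be the assignments in which author i gets their own manuscript. We want the size of the complement of A₁∪…∪A_4.
By inclusion–exclusion this is Σ_{j=0}^{4} (−1)^j C(4,j)·(4−j)!.
Computing: 24 − 24 + 12 − 4 + 1 = 9.

9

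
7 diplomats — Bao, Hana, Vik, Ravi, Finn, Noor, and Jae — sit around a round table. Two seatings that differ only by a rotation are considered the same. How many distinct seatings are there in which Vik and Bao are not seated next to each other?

480

Without the restriction there are (6)! = 720 seatings.
Seatings with Vik beside Bao: treat them as a block with 2 internal orders, giving 2 × (5)! = 240.
Subtracting, 720 − 240 = 480.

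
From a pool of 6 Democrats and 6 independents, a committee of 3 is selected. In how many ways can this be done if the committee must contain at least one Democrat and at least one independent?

Total 3-person selections from all 12: C(12,3) = 220.
Selections missing a whole group: no Democrats → C(6,3) = 20; no independents → C(6,3) = 20.
Both groups omitted at once is impossible, so 220 − 40 = 180.

180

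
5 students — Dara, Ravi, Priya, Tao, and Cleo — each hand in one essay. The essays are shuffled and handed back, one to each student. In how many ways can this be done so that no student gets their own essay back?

44

Count assignments avoiding every fixed point. For any j of the 5 students fixed to their own essay, the other 5−j can be arranged in (5−j)! ways.
By inclusion–exclusion this is Σ_{j=0}^{5} (−1)^j C(5,j)·(5−j)!.
Computing: 120 − 120 + 60 − 20 + 5 − 1 = 44.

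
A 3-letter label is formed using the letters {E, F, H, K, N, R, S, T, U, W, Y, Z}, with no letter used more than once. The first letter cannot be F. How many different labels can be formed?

The first letter has 12−1 = 11 choices (anything except F).
The remaining 2 letters are filled from the other 11 symbols without repetition: 11 × 10 = 110.
Total: 11 × 110 = 1210.

1210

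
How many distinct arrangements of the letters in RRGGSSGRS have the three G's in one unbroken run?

Treat the 3 copies of G as a single block. The multiset to arrange is then {GGG, R, R, R, S, S, S}, 7 items in all.
That gives (7)!/(3!·3!) = 140 arrangements.

140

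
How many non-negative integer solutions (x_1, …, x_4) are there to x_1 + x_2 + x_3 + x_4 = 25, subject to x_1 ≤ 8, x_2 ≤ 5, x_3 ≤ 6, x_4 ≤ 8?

Ignoring the caps, the number of non-negative solutions to x_1+…+x_4 = 25 is C(28,3) = 3276.
Subtract solutions that violate a single cap (substitute x_i' = x_i − (cap_i+1)): x_1 ≥ 9 gives C(19,3) = 969; x_2 ≥ 6 gives C(22,3) = 1540; x_3 ≥ 7 gives C(21,3) = 1330; x_4 ≥ 9 gives C(19,3) = 969. Together 4808.
Add back pairs where two caps are both exceeded: 286 + 220 + 120 + 455 + 286 + 220 = 1587.
Subtract triples: 20 + 4 + 1 + 20 = 45.
By inclusion–exclusion the count is 3276 − 4808 + 1587 − 45 = 10.

10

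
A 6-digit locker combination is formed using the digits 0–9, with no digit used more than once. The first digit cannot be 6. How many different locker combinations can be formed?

136080

The first digit has 10−1 = 9 choices (anything except 6).
The remaining 5 digits are filled from the other 9 symbols without repetition: 9 × 8 × 7 × 6 × 5 = 15120.
Total: 9 × 15120 = 136080.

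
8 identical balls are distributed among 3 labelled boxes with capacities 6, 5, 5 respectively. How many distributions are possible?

30

Ignoring the caps, the number of non-negative solutions to x_1+…+x_3 = 8 is C(10,2) = 45.
Subtract solutions that violate a single cap (substitute x_i' = x_i − (cap_i+1)): x_1 ≥ 7 gives C(3,2) = 3; x_2 ≥ 6 gives C(4,2) = 6; x_3 ≥ 6 gives C(4,2) = 6. Together 15.
No two caps can be exceeded simultaneously, so the pair terms are all 0.
By inclusion–exclusion the count is 45 − 15 + 0 = 30.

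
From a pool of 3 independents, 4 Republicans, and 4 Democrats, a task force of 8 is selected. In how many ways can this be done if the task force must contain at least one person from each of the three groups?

164

Total 8-person selections from all 11: C(11,8) = 165.
Subtract selections that omit an entire group: no independents → C(8,8) = 1; no Republicans → C(7,8) = 0; no Democrats → C(7,8) = 0.
Add back selections omitting two groups (i.e. drawn from a single group): C(3,8) + C(4,8) + C(4,8) = 0.
By inclusion–exclusion: 165 − 1 + 0 = 164.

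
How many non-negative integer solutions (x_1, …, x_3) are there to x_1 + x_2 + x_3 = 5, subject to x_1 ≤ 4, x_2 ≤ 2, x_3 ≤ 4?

13

Without the upper bounds there are C(7,2) = 21 ways to split 5 among 3 variables.
Subtract solutions that violate a single cap (substitute x_i' = x_i − (cap_i+1)): x_1 ≥ 5 gives C(2,2) = 1; x_2 ≥ 3 gives C(4,2) = 6; x_3 ≥ 5 gives C(2,2) = 1. Together 8.
No two caps can be exceeded simultaneously, so the pair terms are all 0.
By inclusion–exclusion the count is 21 − 8 + 0 = 13.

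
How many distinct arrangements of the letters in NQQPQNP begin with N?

Fix N in the first position and arrange the remaining 6 letters.
Those 6 letters have P appearing twice and Q appearing 3 times, giving (6)!/(3!·2!) = 60.

60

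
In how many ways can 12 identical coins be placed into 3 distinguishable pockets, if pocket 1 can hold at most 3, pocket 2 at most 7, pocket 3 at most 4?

6

By stars and bars, unrestricted non-negative solutions to x_1+…+x_3 = 12 number C(12+2,2) = 91.
Subtract solutions that violate a single cap (substitute x_i' = x_i − (cap_i+1)): x_1 ≥ 4 gives C(10,2) = 45; x_2 ≥ 8 gives C(6,2) = 15; x_3 ≥ 5 gives C(9,2) = 36. Together 96.
Add back pairs where two caps are both exceeded: 1 + 10 + 0 = 11.
By inclusion–exclusion the count is 91 − 96 + 11 = 6.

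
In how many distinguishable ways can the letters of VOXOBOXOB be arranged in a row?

VOXOBOXOB has 9 letters with B appearing twice, O appearing 4 times, and X appearing twice.
Dividing 9! = 362880 by 4!·2!·2! = 96 for the repeated letters gives 3780.

3780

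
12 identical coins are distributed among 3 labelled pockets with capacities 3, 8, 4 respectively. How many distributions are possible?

10

Ignoring the caps, the number of non-negative solutions to x_1+…+x_3 = 12 is C(14,2) = 91.
Subtract solutions that violate a single cap (substitute x_i' = x_i − (cap_i+1)): x_1 ≥ 4 gives C(10,2) = 45; x_2 ≥ 9 gives C(5,2) = 10; x_3 ≥ 5 gives C(9,2) = 36. Together 91.
Add back pairs where two caps are both exceeded: 0 + 10 + 0 = 10.
By inclusion–exclusion the count is 91 − 91 + 10 = 10.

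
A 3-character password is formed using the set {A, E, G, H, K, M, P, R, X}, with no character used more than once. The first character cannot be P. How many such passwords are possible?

The first character has 9−1 = 8 choices (anything except P).
The remaining 2 characters are filled from the other 8 symbols without repetition: 8 × 7 = 56.
Total: 8 × 56 = 448.

448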